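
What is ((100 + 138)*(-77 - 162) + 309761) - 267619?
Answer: -14740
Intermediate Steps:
((100 + 138)*(-77 - 162) + 309761) - 267619 = (238*(-239) + 309761) - 267619 = (-56882 + 309761) - 267619 = 252879 - 267619 = -14740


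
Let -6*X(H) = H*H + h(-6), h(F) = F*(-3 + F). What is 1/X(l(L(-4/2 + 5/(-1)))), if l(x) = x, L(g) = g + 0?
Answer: -6/103 ≈ -0.058252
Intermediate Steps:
L(g) = g
X(H) = -9 - H²/6 (X(H) = -(H*H - 6*(-3 - 6))/6 = -(H² - 6*(-9))/6 = -(H² + 54)/6 = -(54 + H²)/6 = -9 - H²/6)
1/X(l(L(-4/2 + 5/(-1)))) = 1/(-9 - (-4/2 + 5/(-1))²/6) = 1/(-9 - (-4*½ + 5*(-1))²/6) = 1/(-9 - (-2 - 5)²/6) = 1/(-9 - ⅙*(-7)²) = 1/(-9 - ⅙*49) = 1/(-9 - 49/6) = 1/(-103/6) = -6/103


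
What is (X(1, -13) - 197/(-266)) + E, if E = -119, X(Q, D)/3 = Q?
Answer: -30659/266 ≈ -115.26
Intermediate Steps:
X(Q, D) = 3*Q
(X(1, -13) - 197/(-266)) + E = (3*1 - 197/(-266)) - 119 = (3 - 197*(-1/266)) - 119 = (3 + 197/266) - 119 = 995/266 - 119 = -30659/266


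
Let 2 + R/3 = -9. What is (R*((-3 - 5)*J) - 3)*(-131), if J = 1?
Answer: -34191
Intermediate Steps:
R = -33 (R = -6 + 3*(-9) = -6 - 27 = -33)
(R*((-3 - 5)*J) - 3)*(-131) = (-33*(-3 - 5) - 3)*(-131) = (-(-264) - 3)*(-131) = (-33*(-8) - 3)*(-131) = (264 - 3)*(-131) = 261*(-131) = -34191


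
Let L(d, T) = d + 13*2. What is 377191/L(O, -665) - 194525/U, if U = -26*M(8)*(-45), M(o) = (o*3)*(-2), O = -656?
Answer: -234005509/393120 ≈ -595.25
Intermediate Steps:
M(o) = -6*o (M(o) = (3*o)*(-2) = -6*o)
U = -56160 (U = -(-156)*8*(-45) = -26*(-48)*(-45) = 1248*(-45) = -56160)
L(d, T) = 26 + d (L(d, T) = d + 26 = 26 + d)
377191/L(O, -665) - 194525/U = 377191/(26 - 656) - 194525/(-56160) = 377191/(-630) - 194525*(-1/56160) = 377191*(-1/630) + 38905/11232 = -377191/630 + 38905/11232 = -234005509/393120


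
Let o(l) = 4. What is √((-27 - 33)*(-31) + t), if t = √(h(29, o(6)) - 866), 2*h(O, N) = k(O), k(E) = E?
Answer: √(7440 + 2*I*√3406)/2 ≈ 43.129 + 0.33829*I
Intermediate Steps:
h(O, N) = O/2
t = I*√3406/2 (t = √((½)*29 - 866) = √(29/2 - 866) = √(-1703/2) = I*√3406/2 ≈ 29.18*I)
√((-27 - 33)*(-31) + t) = √((-27 - 33)*(-31) + I*√3406/2) = √(-60*(-31) + I*√3406/2) = √(1860 + I*√3406/2)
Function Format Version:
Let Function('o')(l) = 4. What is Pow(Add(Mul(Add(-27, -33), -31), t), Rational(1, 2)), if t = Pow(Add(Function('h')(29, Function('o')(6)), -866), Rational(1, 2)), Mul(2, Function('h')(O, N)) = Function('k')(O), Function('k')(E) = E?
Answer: Mul(Rational(1, 2), Pow(Add(7440, Mul(2, I, Pow(3406, Rational(1, 2)))), Rational(1, 2))) ≈ Add(43.129, Mul(0.33829, I))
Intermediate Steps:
Function('h')(O, N) = Mul(Rational(1, 2), O)
t = Mul(Rational(1, 2), I, Pow(3406, Rational(1, 2))) (t = Pow(Add(Mul(Rational(1, 2), 29), -866), Rational(1, 2)) = Pow(Add(Rational(29, 2), -866), Rational(1, 2)) = Pow(Rational(-1703, 2), Rational(1, 2)) = Mul(Rational(1, 2), I, Pow(3406, Rational(1, 2))) ≈ Mul(29.180, I))
Pow(Add(Mul(Add(-27, -33), -31), t), Rational(1, 2)) = Pow(Add(Mul(Add(-27, -33), -31), Mul(Rational(1, 2), I, Pow(3406, Rational(1, 2)))), Rational(1, 2)) = Pow(Add(Mul(-60, -31), Mul(Rational(1, 2), I, Pow(3406, Rational(1, 2)))), Rational(1, 2)) = Pow(Add(1860, Mul(Rational(1, 2), I, Pow(3406, Rational(1, 2)))), Rational(1, 2))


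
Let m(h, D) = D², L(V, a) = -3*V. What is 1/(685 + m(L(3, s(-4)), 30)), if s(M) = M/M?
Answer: 1/1585 ≈ 0.00063092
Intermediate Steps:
s(M) = 1
1/(685 + m(L(3, s(-4)), 30)) = 1/(685 + 30²) = 1/(685 + 900) = 1/1585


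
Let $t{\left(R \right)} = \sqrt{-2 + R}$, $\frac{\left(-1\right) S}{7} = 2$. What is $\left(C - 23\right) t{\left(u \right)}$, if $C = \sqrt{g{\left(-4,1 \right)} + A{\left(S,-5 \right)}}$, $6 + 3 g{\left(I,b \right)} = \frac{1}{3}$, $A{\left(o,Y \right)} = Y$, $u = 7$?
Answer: $\frac{\sqrt{5} \left(-69 + i \sqrt{62}\right)}{3} \approx -51.43 + 5.8689 i$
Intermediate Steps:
$S = -14$ ($S = \left(-7\right) 2 = -14$)
$g{\left(I,b \right)} = - \frac{17}{9}$ ($g{\left(I,b \right)} = -2 + \frac{1}{3 \cdot 3} = -2 + \frac{1}{3} \cdot \frac{1}{3} = -2 + \frac{1}{9} = - \frac{17}{9}$)
$C = \frac{i \sqrt{62}}{3}$ ($C = \sqrt{- \frac{17}{9} - 5} = \sqrt{- \frac{62}{9}} = \frac{i \sqrt{62}}{3} \approx 2.6247 i$)
$\left(C - 23\right) t{\left(u \right)} = \left(\frac{i \sqrt{62}}{3} - 23\right) \sqrt{-2 + 7} = \left(-23 + \frac{i \sqrt{62}}{3}\right) \sqrt{5} = \sqrt{5} \left(-23 + \frac{i \sqrt{62}}{3}\right)$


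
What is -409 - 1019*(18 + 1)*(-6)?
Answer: 115757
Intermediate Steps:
-409 - 1019*(18 + 1)*(-6) = -409 - 19361*(-6) = -409 - 1019*(-114) = -409 + 116166 = 115757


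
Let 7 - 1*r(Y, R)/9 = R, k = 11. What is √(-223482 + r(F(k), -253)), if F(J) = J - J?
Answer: I*√221142 ≈ 470.26*I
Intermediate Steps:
F(J) = 0
r(Y, R) = 63 - 9*R
√(-223482 + r(F(k), -253)) = √(-223482 + (63 - 9*(-253))) = √(-223482 + (63 + 2277)) = √(-223482 + 2340) = √(-221142) = I*√221142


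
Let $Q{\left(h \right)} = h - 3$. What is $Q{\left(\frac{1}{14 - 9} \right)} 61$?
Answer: $- \frac{854}{5} \approx -170.8$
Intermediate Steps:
$Q{\left(h \right)} = -3 + h$ ($Q{\left(h \right)} = h - 3 = -3 + h$)
$Q{\left(\frac{1}{14 - 9} \right)} 61 = \left(-3 + \frac{1}{14 - 9}\right) 61 = \left(-3 + \frac{1}{5}\right) 61 = \left(- \frac{14}{5}\right) 61 = - \frac{854}{5}$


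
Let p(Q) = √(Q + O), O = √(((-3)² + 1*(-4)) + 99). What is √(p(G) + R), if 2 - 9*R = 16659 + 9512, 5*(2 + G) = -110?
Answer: √(-26169 + 9*√2*√(-12 + √26))/3 ≈ 0.034448 + 53.923*I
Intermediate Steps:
G = -24 (G = -2 + (⅕)*(-110) = -2 - 22 = -24)
O = 2*√26 (O = √((9 - 4) + 99) = √(5 + 99) = √104 = 2*√26 ≈ 10.198)
R = -8723/3 (R = 2/9 - (16659 + 9512)/9 = 2/9 - ⅑*26171 = 2/9 - 26171/9 = -8723/3 ≈ -2907.7)
p(Q) = √(Q + 2*√26)
√(p(G) + R) = √(√(-24 + 2*√26) - 8723/3) = √(-8723/3 + √(-24 + 2*√26))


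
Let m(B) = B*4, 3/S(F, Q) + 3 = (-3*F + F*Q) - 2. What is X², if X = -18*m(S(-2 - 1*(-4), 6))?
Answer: 46656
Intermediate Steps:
S(F, Q) = 3/(-5 - 3*F + F*Q) (S(F, Q) = 3/(-3 + ((-3*F + F*Q) - 2)) = 3/(-3 + (-2 - 3*F + F*Q)) = 3/(-5 - 3*F + F*Q))
m(B) = 4*B
X = -216 (X = -72*3/(-5 - 3*(-2 - 1*(-4)) + (-2 - 1*(-4))*6) = -72*3/(-5 - 3*(-2 + 4) + (-2 + 4)*6) = -72*3/(-5 - 3*2 + 2*6) = -72*3/(-5 - 6 + 12) = -72*3/1 = -72*3*1 = -72*3 = -18*12 = -216)
X² = (-216)² = 46656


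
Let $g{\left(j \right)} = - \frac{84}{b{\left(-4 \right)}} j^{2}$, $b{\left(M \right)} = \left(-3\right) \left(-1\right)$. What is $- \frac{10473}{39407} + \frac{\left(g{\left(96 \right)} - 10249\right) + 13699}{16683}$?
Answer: $- \frac{3402554815}{219142327} \approx -15.527$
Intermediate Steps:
$b{\left(M \right)} = 3$
$g{\left(j \right)} = - 28 j^{2}$ ($g{\left(j \right)} = - \frac{84}{3} j^{2} = \left(-84\right) \frac{1}{3} j^{2} = - 28 j^{2}$)
$- \frac{10473}{39407} + \frac{\left(g{\left(96 \right)} - 10249\right) + 13699}{16683} = - \frac{10473}{39407} + \frac{\left(- 28 \cdot 96^{2} - 10249\right) + 13699}{16683} = \left(-10473\right) \frac{1}{39407} + \left(\left(\left(-28\right) 9216 - 10249\right) + 13699\right) \frac{1}{16683} = - \frac{10473}{39407} + \left(\left(-258048 - 10249\right) + 13699\right) \frac{1}{16683} = - \frac{10473}{39407} + \left(-268297 + 13699\right) \frac{1}{16683} = - \frac{10473}{39407} - \frac{84866}{5561} = - \frac{3402554815}{219142327}$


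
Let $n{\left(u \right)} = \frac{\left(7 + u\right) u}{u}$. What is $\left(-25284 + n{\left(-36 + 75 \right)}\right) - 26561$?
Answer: $-51799$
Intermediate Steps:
$n{\left(u \right)} = 7 + u$ ($n{\left(u \right)} = \frac{u \left(7 + u\right)}{u} = 7 + u$)
$\left(-25284 + n{\left(-36 + 75 \right)}\right) - 26561 = \left(-25284 + \left(7 + \left(-36 + 75\right)\right)\right) - 26561 = \left(-25284 + \left(7 + 39\right)\right) - 26561 = \left(-25284 + 46\right) - 26561 = -25238 - 26561 = -51799$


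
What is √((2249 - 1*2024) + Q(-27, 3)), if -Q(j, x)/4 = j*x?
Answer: 3*√61 ≈ 23.431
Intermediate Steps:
Q(j, x) = -4*j*x
√((2249 - 1*2024) + Q(-27, 3)) = √((2249 - 1*2024) - 4*(-27)*3) = √((2249 - 2024) + 324) = √(225 + 324) = √549 = 3*√61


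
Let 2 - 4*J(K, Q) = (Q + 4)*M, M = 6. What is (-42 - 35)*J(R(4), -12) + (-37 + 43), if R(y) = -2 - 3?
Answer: -1913/2 ≈ -956.50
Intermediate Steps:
R(y) = -5
J(K, Q) = -11/2 - 3*Q/2 (J(K, Q) = 1/2 - (Q + 4)*6/4 = 1/2 - (4 + Q)*6/4 = 1/2 - (24 + 6*Q)/4 = 1/2 + (-6 - 3*Q/2) = -11/2 - 3*Q/2)
(-42 - 35)*J(R(4), -12) + (-37 + 43) = (-42 - 35)*(-11/2 - 3/2*(-12)) + (-37 + 43) = -77*(-11/2 + 18) + 6 = -77*25/2 + 6 = -1925/2 + 6 = -1913/2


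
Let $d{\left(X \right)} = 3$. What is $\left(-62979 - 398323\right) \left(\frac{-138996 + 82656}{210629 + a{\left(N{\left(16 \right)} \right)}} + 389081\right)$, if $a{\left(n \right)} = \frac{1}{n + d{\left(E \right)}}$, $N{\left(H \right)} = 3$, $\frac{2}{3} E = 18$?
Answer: $- \frac{45365407666532194}{252755} \approx -1.7948 \cdot 10^{11}$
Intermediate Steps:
$E = 27$ ($E = \frac{3}{2} \cdot 18 = 27$)
$a{\left(n \right)} = \frac{1}{3 + n}$ ($a{\left(n \right)} = \frac{1}{n + 3} = \frac{1}{3 + n}$)
$\left(-62979 - 398323\right) \left(\frac{-138996 + 82656}{210629 + a{\left(N{\left(16 \right)} \right)}} + 389081\right) = \left(-62979 - 398323\right) \left(\frac{-138996 + 82656}{210629 + \frac{1}{3 + 3}} + 389081\right) = - 461302 \left(- \frac{56340}{210629 + \frac{1}{6}} + 389081\right) = - 461302 \left(- \frac{56340}{\frac{1263775}{6}} + 389081\right) = - 461302 \left(\left(-56340\right) \frac{6}{1263775} + 389081\right) = - 461302 \left(- \frac{67608}{252755} + 389081\right) = \left(-461302\right) \frac{98342100547}{252755} = - \frac{45365407666532194}{252755}$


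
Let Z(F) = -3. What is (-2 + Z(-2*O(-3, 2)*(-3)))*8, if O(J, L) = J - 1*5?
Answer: -40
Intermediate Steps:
O(J, L) = -5 + J (O(J, L) = J - 5 = -5 + J)
(-2 + Z(-2*O(-3, 2)*(-3)))*8 = (-2 - 3)*8 = -5*8 = -40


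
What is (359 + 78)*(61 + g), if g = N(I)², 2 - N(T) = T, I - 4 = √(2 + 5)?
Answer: 31464 + 1748*√7 ≈ 36089.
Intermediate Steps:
I = 4 + √7 (I = 4 + √(2 + 5) = 4 + √7 ≈ 6.6458)
N(T) = 2 - T
g = (-2 - √7)² (g = (2 - (4 + √7))² = (2 + (-4 - √7))² = (-2 - √7)² ≈ 21.583)
(359 + 78)*(61 + g) = (359 + 78)*(61 + (2 + √7)²) = 437*(61 + (2 + √7)²) = 26657 + 437*(2 + √7)²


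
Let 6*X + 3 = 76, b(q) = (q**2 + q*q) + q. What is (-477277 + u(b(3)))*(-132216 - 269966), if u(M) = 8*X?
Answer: 575739218098/3 ≈ 1.9191e+11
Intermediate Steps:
b(q) = q + 2*q**2 (b(q) = (q**2 + q**2) + q = 2*q**2 + q = q + 2*q**2)
X = 73/6 (X = -1/2 + (1/6)*76 = -1/2 + 38/3 = 73/6 ≈ 12.167)
u(M) = 292/3 (u(M) = 8*(73/6) = 292/3)
(-477277 + u(b(3)))*(-132216 - 269966) = (-477277 + 292/3)*(-132216 - 269966) = -1431539/3*(-402182) = 575739218098/3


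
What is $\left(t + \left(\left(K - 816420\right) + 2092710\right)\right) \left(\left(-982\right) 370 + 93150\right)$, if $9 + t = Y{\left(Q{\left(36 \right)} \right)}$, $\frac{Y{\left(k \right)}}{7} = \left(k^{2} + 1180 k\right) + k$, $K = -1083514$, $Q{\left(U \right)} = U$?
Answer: $-134946665690$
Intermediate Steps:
$Y{\left(k \right)} = 7 k^{2} + 8267 k$ ($Y{\left(k \right)} = 7 \left(\left(k^{2} + 1180 k\right) + k\right) = 7 \left(k^{2} + 1181 k\right) = 7 k^{2} + 8267 k$)
$t = 306675$ ($t = -9 + 7 \cdot 36 \left(1181 + 36\right) = -9 + 7 \cdot 36 \cdot 1217 = -9 + 306684 = 306675$)
$\left(t + \left(\left(K - 816420\right) + 2092710\right)\right) \left(\left(-982\right) 370 + 93150\right) = \left(306675 + \left(\left(-1083514 - 816420\right) + 2092710\right)\right) \left(\left(-982\right) 370 + 93150\right) = \left(306675 + \left(\left(-1083514 - 816420\right) + 2092710\right)\right) \left(-363340 + 93150\right) = \left(306675 + \left(-1899934 + 2092710\right)\right) \left(-270190\right) = \left(306675 + 192776\right) \left(-270190\right) = 499451 \left(-270190\right) = -134946665690$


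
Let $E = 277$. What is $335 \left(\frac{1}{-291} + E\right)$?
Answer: $\frac{27003010}{291} \approx 92794.0$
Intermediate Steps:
$335 \left(\frac{1}{-291} + E\right) = 335 \left(\frac{1}{-291} + 277\right) = 335 \left(- \frac{1}{291} + 277\right) = 335 \cdot \frac{80606}{291} = \frac{27003010}{291}$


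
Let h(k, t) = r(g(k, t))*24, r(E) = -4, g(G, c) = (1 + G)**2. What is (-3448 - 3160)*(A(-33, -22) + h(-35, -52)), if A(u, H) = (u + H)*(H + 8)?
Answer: -4453792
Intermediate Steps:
A(u, H) = (8 + H)*(H + u) (A(u, H) = (H + u)*(8 + H) = (8 + H)*(H + u))
h(k, t) = -96 (h(k, t) = -4*24 = -96)
(-3448 - 3160)*(A(-33, -22) + h(-35, -52)) = (-3448 - 3160)*(((-22)**2 + 8*(-22) + 8*(-33) - 22*(-33)) - 96) = -6608*((484 - 176 - 264 + 726) - 96) = -6608*(770 - 96) = -6608*674 = -4453792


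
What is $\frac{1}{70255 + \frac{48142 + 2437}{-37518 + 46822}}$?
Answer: $\frac{9304}{653703099} \approx 1.4233 \cdot 10^{-5}$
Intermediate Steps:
$\frac{1}{70255 + \frac{48142 + 2437}{-37518 + 46822}} = \frac{1}{70255 + \frac{50579}{9304}} = \frac{1}{\frac{653703099}{9304}} = \frac{9304}{653703099}$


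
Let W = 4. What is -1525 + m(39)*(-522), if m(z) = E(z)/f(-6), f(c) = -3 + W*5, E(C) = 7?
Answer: -29579/17 ≈ -1739.9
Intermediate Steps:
f(c) = 17 (f(c) = -3 + 4*5 = -3 + 20 = 17)
m(z) = 7/17
-1525 + m(39)*(-522) = -1525 + (7/17)*(-522) = -1525 - 3654/17 = -29579/17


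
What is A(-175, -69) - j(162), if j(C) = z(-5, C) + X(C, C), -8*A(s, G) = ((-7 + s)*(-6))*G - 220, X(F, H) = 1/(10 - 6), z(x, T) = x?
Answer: 37803/4 ≈ 9450.8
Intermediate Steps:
X(F, H) = ¼ (X(F, H) = 1/4 = ¼)
A(s, G) = 55/2 - G*(42 - 6*s)/8 (A(s, G) = -(((-7 + s)*(-6))*G - 220)/8 = -((42 - 6*s)*G - 220)/8 = -(G*(42 - 6*s) - 220)/8 = -(-220 + G*(42 - 6*s))/8 = 55/2 - G*(42 - 6*s)/8)
j(C) = -19/4 (j(C) = -5 + ¼ = -19/4)
A(-175, -69) - j(162) = (55/2 - 21/4*(-69) + (¾)*(-69)*(-175)) - 1*(-19/4) = (55/2 + 1449/4 + 36225/4) + 19/4 = 9446 + 19/4 = 37803/4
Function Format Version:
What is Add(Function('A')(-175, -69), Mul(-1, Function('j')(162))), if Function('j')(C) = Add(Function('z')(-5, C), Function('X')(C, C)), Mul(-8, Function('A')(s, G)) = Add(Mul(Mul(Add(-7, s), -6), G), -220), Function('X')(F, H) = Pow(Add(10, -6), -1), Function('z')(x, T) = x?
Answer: Rational(37803, 4) ≈ 9450.8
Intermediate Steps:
Function('X')(F, H) = Rational(1, 4) (Function('X')(F, H) = Pow(4, -1) = Rational(1, 4))
Function('A')(s, G) = Add(Rational(55, 2), Mul(Rational(-1, 8), G, Add(42, Mul(-6, s)))) (Function('A')(s, G) = Mul(Rational(-1, 8), Add(Mul(Mul(Add(-7, s), -6), G), -220)) = Mul(Rational(-1, 8), Add(Mul(Add(42, Mul(-6, s)), G), -220)) = Mul(Rational(-1, 8), Add(Mul(G, Add(42, Mul(-6, s))), -220)) = Mul(Rational(-1, 8), Add(-220, Mul(G, Add(42, Mul(-6, s))))) = Add(Rational(55, 2), Mul(Rational(-1, 8), G, Add(42, Mul(-6, s)))))
Function('j')(C) = Rational(-19, 4) (Function('j')(C) = Add(-5, Rational(1, 4)) = Rational(-19, 4))
Add(Function('A')(-175, -69), Mul(-1, Function('j')(162))) = Add(Add(Rational(55, 2), Mul(Rational(-21, 4), -69), Mul(Rational(3, 4), -69, -175)), Mul(-1, Rational(-19, 4))) = Add(Add(Rational(55, 2), Rational(1449, 4), Rational(36225, 4)), Rational(19, 4)) = Add(9446, Rational(19, 4)) = Rational(37803, 4)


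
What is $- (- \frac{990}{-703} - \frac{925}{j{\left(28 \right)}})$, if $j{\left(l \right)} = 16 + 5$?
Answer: $\frac{629485}{14763} \approx 42.639$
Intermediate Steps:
$j{\left(l \right)} = 21$
$- (- \frac{990}{-703} - \frac{925}{j{\left(28 \right)}}) = - (- \frac{990}{-703} - \frac{925}{21}) = - (\left(-990\right) \left(- \frac{1}{703}\right) - \frac{925}{21}) = - (\frac{990}{703} - \frac{925}{21}) = \left(-1\right) \left(- \frac{629485}{14763}\right) = \frac{629485}{14763}$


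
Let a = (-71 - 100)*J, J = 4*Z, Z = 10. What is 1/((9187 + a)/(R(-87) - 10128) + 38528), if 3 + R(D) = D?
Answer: 10218/393676757 ≈ 2.5955e-5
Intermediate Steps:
R(D) = -3 + D
J = 40 (J = 4*10 = 40)
a = -6840 (a = (-71 - 100)*40 = -171*40 = -6840)
1/((9187 + a)/(R(-87) - 10128) + 38528) = 1/((9187 - 6840)/((-3 - 87) - 10128) + 38528) = 1/(2347/(-90 - 10128) + 38528) = 1/(2347/(-10218) + 38528) = 1/(2347*(-1/10218) + 38528) = 1/(-2347/10218 + 38528) = 1/(393676757/10218) = 10218/393676757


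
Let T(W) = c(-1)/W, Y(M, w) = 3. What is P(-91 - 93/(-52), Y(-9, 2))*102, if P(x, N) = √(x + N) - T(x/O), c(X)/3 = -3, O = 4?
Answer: -190944/4639 + 51*I*√58279/13 ≈ -41.161 + 947.07*I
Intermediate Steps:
c(X) = -9 (c(X) = 3*(-3) = -9)
T(W) = -9/W
P(x, N) = √(N + x) + 36/x (P(x, N) = √(x + N) - (-9)/(x/4) = √(N + x) - (-9)/(x*(¼)) = √(N + x) - (-9)/(x/4) = √(N + x) - (-9)*4/x = √(N + x) - (-36)/x = √(N + x) + 36/x)
P(-91 - 93/(-52), Y(-9, 2))*102 = (√(3 + (-91 - 93/(-52))) + 36/(-91 - 93/(-52)))*102 = (√(3 + (-91 - 93*(-1)/52)) + 36/(-91 - 93*(-1)/52))*102 = (√(3 + (-91 - 1*(-93/52))) + 36/(-91 - 1*(-93/52)))*102 = (√(3 + (-91 + 93/52)) + 36/(-91 + 93/52))*102 = (√(3 - 4639/52) + 36/(-4639/52))*102 = (√(-4483/52) + 36*(-52/4639))*102 = (I*√58279/26 - 1872/4639)*102 = (-1872/4639 + I*√58279/26)*102 = -190944/4639 + 51*I*√58279/13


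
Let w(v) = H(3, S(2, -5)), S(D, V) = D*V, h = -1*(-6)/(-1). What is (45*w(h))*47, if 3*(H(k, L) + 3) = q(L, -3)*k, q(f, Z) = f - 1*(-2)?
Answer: -23265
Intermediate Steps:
q(f, Z) = 2 + f (q(f, Z) = f + 2 = 2 + f)
h = -6 (h = 6*(-1) = -6)
H(k, L) = -3 + k*(2 + L)/3 (H(k, L) = -3 + ((2 + L)*k)/3 = -3 + (k*(2 + L))/3 = -3 + k*(2 + L)/3)
w(v) = -11 (w(v) = -3 + (1/3)*3*(2 + 2*(-5)) = -3 + (1/3)*3*(2 - 10) = -3 + (1/3)*3*(-8) = -3 - 8 = -11)
(45*w(h))*47 = (45*(-11))*47 = -495*47 = -23265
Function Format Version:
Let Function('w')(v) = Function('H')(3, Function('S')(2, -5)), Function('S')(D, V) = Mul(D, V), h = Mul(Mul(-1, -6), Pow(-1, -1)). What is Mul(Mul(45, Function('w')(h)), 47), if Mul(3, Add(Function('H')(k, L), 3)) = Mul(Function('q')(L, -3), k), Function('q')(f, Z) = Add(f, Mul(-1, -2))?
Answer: -23265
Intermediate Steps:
Function('q')(f, Z) = Add(2, f) (Function('q')(f, Z) = Add(f, 2) = Add(2, f))
h = -6 (h = Mul(6, -1) = -6)
Function('H')(k, L) = Add(-3, Mul(Rational(1, 3), k, Add(2, L))) (Function('H')(k, L) = Add(-3, Mul(Rational(1, 3), Mul(Add(2, L), k))) = Add(-3, Mul(Rational(1, 3), Mul(k, Add(2, L)))) = Add(-3, Mul(Rational(1, 3), k, Add(2, L))))
Function('w')(v) = -11 (Function('w')(v) = Add(-3, Mul(Rational(1, 3), 3, Add(2, Mul(2, -5)))) = Add(-3, Mul(Rational(1, 3), 3, Add(2, -10))) = Add(-3, Mul(Rational(1, 3), 3, -8)) = Add(-3, -8) = -11)
Mul(Mul(45, Function('w')(h)), 47) = Mul(Mul(45, -11), 47) = Mul(-495, 47) = -23265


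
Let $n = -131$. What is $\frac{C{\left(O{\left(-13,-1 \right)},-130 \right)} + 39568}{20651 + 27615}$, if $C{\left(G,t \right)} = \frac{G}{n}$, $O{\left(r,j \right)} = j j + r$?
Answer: $\frac{2591710}{3161423} \approx 0.81979$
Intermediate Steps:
$O{\left(r,j \right)} = r + j^{2}$ ($O{\left(r,j \right)} = j^{2} + r = r + j^{2}$)
$C{\left(G,t \right)} = - \frac{G}{131}$ ($C{\left(G,t \right)} = \frac{G}{-131} = G \left(- \frac{1}{131}\right) = - \frac{G}{131}$)
$\frac{C{\left(O{\left(-13,-1 \right)},-130 \right)} + 39568}{20651 + 27615} = \frac{- \frac{-13 + \left(-1\right)^{2}}{131} + 39568}{20651 + 27615} = \frac{- \frac{-13 + 1}{131} + 39568}{48266} = \left(\left(- \frac{1}{131}\right) \left(-12\right) + 39568\right) \frac{1}{48266} = \left(\frac{12}{131} + 39568\right) \frac{1}{48266} = \frac{5183420}{131} \cdot \frac{1}{48266} = \frac{2591710}{3161423}$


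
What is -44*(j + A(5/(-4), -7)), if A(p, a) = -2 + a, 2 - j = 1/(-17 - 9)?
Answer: 3982/13 ≈ 306.31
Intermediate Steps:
j = 53/26 (j = 2 - 1/(-17 - 9) = 2 - 1/(-26) = 2 - 1*(-1/26) = 2 + 1/26 = 53/26 ≈ 2.0385)
-44*(j + A(5/(-4), -7)) = -44*(53/26 + (-2 - 7)) = -44*(53/26 - 9) = -44*(-181/26) = 3982/13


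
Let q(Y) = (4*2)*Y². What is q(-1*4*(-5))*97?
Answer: 310400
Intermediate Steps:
q(Y) = 8*Y²
q(-1*4*(-5))*97 = (8*(-1*4*(-5))²)*97 = (8*(-4*(-5))²)*97 = (8*20²)*97 = (8*400)*97 = 3200*97 = 310400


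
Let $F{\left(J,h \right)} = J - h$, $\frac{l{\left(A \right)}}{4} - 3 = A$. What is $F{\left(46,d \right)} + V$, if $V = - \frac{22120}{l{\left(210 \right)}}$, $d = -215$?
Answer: $\frac{50063}{213} \approx 235.04$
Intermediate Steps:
$l{\left(A \right)} = 12 + 4 A$
$V = - \frac{5530}{213}$ ($V = - \frac{22120}{12 + 4 \cdot 210} = - \frac{22120}{12 + 840} = - \frac{22120}{852} = \left(-22120\right) \frac{1}{852} = - \frac{5530}{213} \approx -25.962$)
$F{\left(46,d \right)} + V = \left(46 - -215\right) - \frac{5530}{213} = \left(46 + 215\right) - \frac{5530}{213} = 261 - \frac{5530}{213} = \frac{50063}{213}$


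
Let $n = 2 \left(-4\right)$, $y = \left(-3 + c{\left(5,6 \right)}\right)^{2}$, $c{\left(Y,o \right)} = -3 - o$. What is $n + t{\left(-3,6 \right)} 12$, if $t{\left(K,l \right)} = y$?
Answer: $1720$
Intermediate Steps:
$y = 144$ ($y = \left(-3 - 9\right)^{2} = \left(-12\right)^{2} = 144$)
$t{\left(K,l \right)} = 144$
$n = -8$
$n + t{\left(-3,6 \right)} 12 = -8 + 144 \cdot 12 = -8 + 1728 = 1720$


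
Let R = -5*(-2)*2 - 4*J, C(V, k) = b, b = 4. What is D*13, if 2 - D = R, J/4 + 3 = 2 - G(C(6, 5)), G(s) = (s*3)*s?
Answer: -10426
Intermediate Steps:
C(V, k) = 4
G(s) = 3*s² (G(s) = (3*s)*s = 3*s²)
J = -196 (J = -12 + 4*(2 - 3*4²) = -12 + 4*(2 - 3*16) = -12 + 4*(2 - 1*48) = -12 + 4*(2 - 48) = -12 + 4*(-46) = -12 - 184 = -196)
R = 804 (R = -5*(-2)*2 - 4*(-196) = 10*2 + 784 = 20 + 784 = 804)
D = -802 (D = 2 - 1*804 = 2 - 804 = -802)
D*13 = -802*13 = -10426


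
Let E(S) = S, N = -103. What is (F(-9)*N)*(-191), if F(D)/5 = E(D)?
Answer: -885285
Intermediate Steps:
F(D) = 5*D
(F(-9)*N)*(-191) = ((5*(-9))*(-103))*(-191) = -45*(-103)*(-191) = 4635*(-191) = -885285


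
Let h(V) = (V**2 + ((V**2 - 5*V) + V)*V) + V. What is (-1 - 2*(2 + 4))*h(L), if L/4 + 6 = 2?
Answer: 63440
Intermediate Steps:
L = -16 (L = -24 + 4*2 = -24 + 8 = -16)
h(V) = V + V**2 + V*(V**2 - 4*V) (h(V) = (V**2 + (V**2 - 4*V)*V) + V = (V**2 + V*(V**2 - 4*V)) + V = V + V**2 + V*(V**2 - 4*V))
(-1 - 2*(2 + 4))*h(L) = (-1 - 2*(2 + 4))*(-16*(1 + (-16)**2 - 3*(-16))) = (-1 - 2*6)*(-16*(1 + 256 + 48)) = (-1 - 12)*(-16*305) = -13*(-4880) = 63440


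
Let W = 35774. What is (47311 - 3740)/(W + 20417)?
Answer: 43571/56191 ≈ 0.77541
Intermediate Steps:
(47311 - 3740)/(W + 20417) = (47311 - 3740)/(35774 + 20417) = 43571/56191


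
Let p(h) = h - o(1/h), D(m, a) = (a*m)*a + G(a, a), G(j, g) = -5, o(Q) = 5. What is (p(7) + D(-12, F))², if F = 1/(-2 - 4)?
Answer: 100/9 ≈ 11.111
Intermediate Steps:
F = -⅙ (F = 1/(-6) = -⅙ ≈ -0.16667)
D(m, a) = -5 + m*a² (D(m, a) = (a*m)*a - 5 = m*a² - 5 = -5 + m*a²)
p(h) = -5 + h (p(h) = h - 1*5 = h - 5 = -5 + h)
(p(7) + D(-12, F))² = ((-5 + 7) + (-5 - 12*(-⅙)²))² = (2 + (-5 - 12*1/36))² = (2 + (-5 - ⅓))² = (2 - 16/3)² = (-10/3)² = 100/9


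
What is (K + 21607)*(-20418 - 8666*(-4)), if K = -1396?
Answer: 287925906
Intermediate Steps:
(K + 21607)*(-20418 - 8666*(-4)) = (-1396 + 21607)*(-20418 - 8666*(-4)) = 20211*(-20418 + 34664) = 20211*14246 = 287925906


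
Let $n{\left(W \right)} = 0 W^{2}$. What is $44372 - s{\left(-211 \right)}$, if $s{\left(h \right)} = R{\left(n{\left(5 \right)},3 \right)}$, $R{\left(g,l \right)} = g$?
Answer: $44372$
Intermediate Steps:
$n{\left(W \right)} = 0$
$s{\left(h \right)} = 0$
$44372 - s{\left(-211 \right)} = 44372 - 0 = 44372 + 0 = 44372$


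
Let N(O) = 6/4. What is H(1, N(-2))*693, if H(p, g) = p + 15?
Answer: 11088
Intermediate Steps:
N(O) = 3/2 (N(O) = 6*(¼) = 3/2)
H(p, g) = 15 + p
H(1, N(-2))*693 = (15 + 1)*693 = 16*693 = 11088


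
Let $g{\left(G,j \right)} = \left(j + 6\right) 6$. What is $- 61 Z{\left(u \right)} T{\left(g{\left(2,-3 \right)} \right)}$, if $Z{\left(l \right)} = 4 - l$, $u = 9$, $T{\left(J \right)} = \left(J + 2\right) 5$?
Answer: $30500$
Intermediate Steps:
$g{\left(G,j \right)} = 36 + 6 j$ ($g{\left(G,j \right)} = \left(6 + j\right) 6 = 36 + 6 j$)
$T{\left(J \right)} = 10 + 5 J$ ($T{\left(J \right)} = \left(2 + J\right) 5 = 10 + 5 J$)
$- 61 Z{\left(u \right)} T{\left(g{\left(2,-3 \right)} \right)} = - 61 \left(4 - 9\right) \left(10 + 5 \left(36 + 6 \left(-3\right)\right)\right) = - 61 \left(4 - 9\right) \left(10 + 5 \left(36 - 18\right)\right) = \left(-61\right) \left(-5\right) \left(10 + 5 \cdot 18\right) = 305 \left(10 + 90\right) = 305 \cdot 100 = 30500$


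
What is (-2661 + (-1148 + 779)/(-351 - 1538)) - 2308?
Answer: -9386072/1889 ≈ -4968.8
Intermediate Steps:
(-2661 + (-1148 + 779)/(-351 - 1538)) - 2308 = (-2661 - 369/(-1889)) - 2308 = (-2661 - 369*(-1/1889)) - 2308 = (-2661 + 369/1889) - 2308 = -5026260/1889 - 2308 = -9386072/1889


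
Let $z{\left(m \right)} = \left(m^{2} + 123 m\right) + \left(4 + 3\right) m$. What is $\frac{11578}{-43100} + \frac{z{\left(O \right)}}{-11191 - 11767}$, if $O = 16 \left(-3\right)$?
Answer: $- \frac{24041531}{247372450} \approx -0.097188$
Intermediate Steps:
$O = -48$
$z{\left(m \right)} = m^{2} + 130 m$ ($z{\left(m \right)} = \left(m^{2} + 123 m\right) + 7 m = m^{2} + 130 m$)
$\frac{11578}{-43100} + \frac{z{\left(O \right)}}{-11191 - 11767} = \frac{11578}{-43100} + \frac{\left(-48\right) \left(130 - 48\right)}{-11191 - 11767} = 11578 \left(- \frac{1}{43100}\right) + \frac{\left(-48\right) 82}{-22958} = - \frac{5789}{21550} - - \frac{1968}{11479} = - \frac{5789}{21550} + \frac{1968}{11479} = - \frac{24041531}{247372450}$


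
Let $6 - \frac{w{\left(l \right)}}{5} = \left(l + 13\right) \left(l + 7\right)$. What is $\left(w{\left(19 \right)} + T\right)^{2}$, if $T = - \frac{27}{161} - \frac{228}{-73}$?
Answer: $\frac{2352749867553409}{138133009} \approx 1.7032 \cdot 10^{7}$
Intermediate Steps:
$w{\left(l \right)} = 30 - 5 \left(7 + l\right) \left(13 + l\right)$ ($w{\left(l \right)} = 30 - 5 \left(l + 13\right) \left(l + 7\right) = 30 - 5 \left(13 + l\right) \left(7 + l\right) = 30 - 5 \left(7 + l\right) \left(13 + l\right)$)
$T = \frac{34737}{11753}$ ($T = \left(-27\right) \frac{1}{161} - - \frac{228}{73} = - \frac{27}{161} + \frac{228}{73} = \frac{34737}{11753} \approx 2.9556$)
$\left(w{\left(19 \right)} + T\right)^{2} = \left(\left(-425 - 1900 - 5 \cdot 19^{2}\right) + \frac{34737}{11753}\right)^{2} = \left(\left(-425 - 1900 - 1805\right) + \frac{34737}{11753}\right)^{2} = \left(-4130 + \frac{34737}{11753}\right)^{2} = \left(- \frac{48505153}{11753}\right)^{2} = \frac{2352749867553409}{138133009}$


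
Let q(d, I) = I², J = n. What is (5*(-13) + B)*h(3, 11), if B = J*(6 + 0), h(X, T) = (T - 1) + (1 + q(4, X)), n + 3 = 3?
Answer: -1300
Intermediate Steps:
n = 0 (n = -3 + 3 = 0)
J = 0
h(X, T) = T + X² (h(X, T) = (T - 1) + (1 + X²) = (-1 + T) + (1 + X²) = T + X²)
B = 0 (B = 0*(6 + 0) = 0*6 = 0)
(5*(-13) + B)*h(3, 11) = (5*(-13) + 0)*(11 + 3²) = (-65 + 0)*(11 + 9) = -65*20 = -1300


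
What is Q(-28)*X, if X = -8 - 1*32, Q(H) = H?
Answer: 1120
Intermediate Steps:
X = -40 (X = -8 - 32 = -40)
Q(-28)*X = -28*(-40) = 1120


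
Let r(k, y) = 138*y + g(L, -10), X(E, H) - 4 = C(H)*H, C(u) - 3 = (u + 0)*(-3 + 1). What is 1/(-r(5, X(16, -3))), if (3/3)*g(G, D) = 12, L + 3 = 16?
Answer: 1/3162 ≈ 0.00031626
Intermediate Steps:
L = 13 (L = -3 + 16 = 13)
C(u) = 3 - 2*u (C(u) = 3 + (u + 0)*(-3 + 1) = 3 + u*(-2) = 3 - 2*u)
g(G, D) = 12
X(E, H) = 4 + H*(3 - 2*H) (X(E, H) = 4 + (3 - 2*H)*H = 4 + H*(3 - 2*H))
r(k, y) = 12 + 138*y (r(k, y) = 138*y + 12 = 12 + 138*y)
1/(-r(5, X(16, -3))) = 1/(-(12 + 138*(4 - 1*(-3)*(-3 + 2*(-3))))) = 1/(-(12 + 138*(4 - 1*(-3)*(-3 - 6)))) = 1/(-(12 + 138*(4 - 1*(-3)*(-9)))) = 1/(-(12 + 138*(4 - 27))) = 1/(-(12 + 138*(-23))) = 1/(-(12 - 3174)) = 1/(-1*(-3162)) = 1/3162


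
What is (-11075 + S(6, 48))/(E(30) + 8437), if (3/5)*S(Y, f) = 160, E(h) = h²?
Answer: -32425/28011 ≈ -1.1576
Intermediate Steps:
S(Y, f) = 800/3 (S(Y, f) = (5/3)*160 = 800/3)
(-11075 + S(6, 48))/(E(30) + 8437) = (-11075 + 800/3)/(30² + 8437) = -32425/(3*(900 + 8437)) = -32425/3/9337 = -32425/3*1/9337 = -32425/28011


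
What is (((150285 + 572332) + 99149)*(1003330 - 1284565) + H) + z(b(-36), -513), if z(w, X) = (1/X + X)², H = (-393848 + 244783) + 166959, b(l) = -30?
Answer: -60820745460045704/263169 ≈ -2.3111e+11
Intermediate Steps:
H = 17894 (H = -149065 + 166959 = 17894)
z(w, X) = (X + 1/X)²
(((150285 + 572332) + 99149)*(1003330 - 1284565) + H) + z(b(-36), -513) = (((150285 + 572332) + 99149)*(1003330 - 1284565) + 17894) + (1 + (-513)²)²/(-513)² = ((722617 + 99149)*(-281235) + 17894) + (1 + 263169)²/263169 = (821766*(-281235) + 17894) + (1/263169)*263170² = (-231109361010 + 17894) + (1/263169)*69258448900 = -231109343116 + 69258448900/263169 = -60820745460045704/263169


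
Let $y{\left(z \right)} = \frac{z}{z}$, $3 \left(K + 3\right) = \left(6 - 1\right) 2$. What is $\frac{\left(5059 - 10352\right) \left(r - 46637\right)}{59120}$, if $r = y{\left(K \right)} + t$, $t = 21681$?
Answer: $\frac{26417363}{11824} \approx 2234.2$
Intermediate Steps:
$K = \frac{1}{3}$ ($K = -3 + \frac{\left(6 - 1\right) 2}{3} = -3 + \frac{5 \cdot 2}{3} = -3 + \frac{1}{3} \cdot 10 = -3 + \frac{10}{3} = \frac{1}{3} \approx 0.33333$)
$y{\left(z \right)} = 1$
$r = 21682$ ($r = 1 + 21681 = 21682$)
$\frac{\left(5059 - 10352\right) \left(r - 46637\right)}{59120} = \frac{\left(5059 - 10352\right) \left(21682 - 46637\right)}{59120} = \left(-5293\right) \left(-24955\right) \frac{1}{59120} = 132086815 \cdot \frac{1}{59120} = \frac{26417363}{11824}$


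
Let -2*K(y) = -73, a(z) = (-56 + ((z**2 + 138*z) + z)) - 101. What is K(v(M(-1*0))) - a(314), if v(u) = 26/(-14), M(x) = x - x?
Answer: -284097/2 ≈ -1.4205e+5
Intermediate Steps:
M(x) = 0
a(z) = -157 + z**2 + 139*z (a(z) = (-56 + (z**2 + 139*z)) - 101 = (-56 + z**2 + 139*z) - 101 = -157 + z**2 + 139*z)
v(u) = -13/7 (v(u) = 26*(-1/14) = -13/7)
K(y) = 73/2 (K(y) = -1/2*(-73) = 73/2)
K(v(M(-1*0))) - a(314) = 73/2 - (-157 + 314**2 + 139*314) = 73/2 - (-157 + 98596 + 43646) = 73/2 - 1*142085 = 73/2 - 142085 = -284097/2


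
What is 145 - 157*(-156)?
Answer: 24637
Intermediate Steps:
145 - 157*(-156) = 145 + 24492 = 24637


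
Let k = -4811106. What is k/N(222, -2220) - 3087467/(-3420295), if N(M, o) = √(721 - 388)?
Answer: 3087467/3420295 - 1603702*√37/37 ≈ -2.6365e+5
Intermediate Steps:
N(M, o) = 3*√37 (N(M, o) = √333 = 3*√37)
k/N(222, -2220) - 3087467/(-3420295) = -4811106*√37/111 - 3087467/(-3420295) = -1603702*√37/37 - 3087467*(-1/3420295) = -1603702*√37/37 + 3087467/3420295 = 3087467/3420295 - 1603702*√37/37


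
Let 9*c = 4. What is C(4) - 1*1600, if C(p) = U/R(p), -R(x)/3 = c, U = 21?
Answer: -6463/4 ≈ -1615.8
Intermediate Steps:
c = 4/9 (c = (⅑)*4 = 4/9 ≈ 0.44444)
R(x) = -4/3 (R(x) = -3*4/9 = -4/3)
C(p) = -63/4 (C(p) = 21/(-4/3) = 21*(-¾) = -63/4)
C(4) - 1*1600 = -63/4 - 1*1600 = -63/4 - 1600 = -6463/4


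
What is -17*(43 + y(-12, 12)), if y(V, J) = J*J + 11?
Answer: -3366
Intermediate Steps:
y(V, J) = 11 + J² (y(V, J) = J² + 11 = 11 + J²)
-17*(43 + y(-12, 12)) = -17*(43 + (11 + 12²)) = -17*(43 + (11 + 144)) = -17*(43 + 155) = -17*198 = -3366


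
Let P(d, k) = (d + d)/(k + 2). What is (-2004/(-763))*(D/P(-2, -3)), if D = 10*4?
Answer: 20040/763 ≈ 26.265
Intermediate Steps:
D = 40
P(d, k) = 2*d/(2 + k) (P(d, k) = (2*d)/(2 + k) = 2*d/(2 + k))
(-2004/(-763))*(D/P(-2, -3)) = (-2004/(-763))*(40/((2*(-2)/(2 - 3)))) = (-2004*(-1/763))*(40/((2*(-2)/(-1)))) = 2004*(40/((2*(-2)*(-1))))/763 = 2004*(40/4)/763 = 2004*(40*(¼))/763 = (2004/763)*10 = 20040/763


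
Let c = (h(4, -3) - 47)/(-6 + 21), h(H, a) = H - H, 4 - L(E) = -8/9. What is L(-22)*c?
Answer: -2068/135 ≈ -15.319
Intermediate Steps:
L(E) = 44/9 (L(E) = 4 - (-8)/9 = 4 - 1*(-8/9) = 4 + 8/9 = 44/9)
h(H, a) = 0
c = -47/15 (c = (0 - 47)/(-6 + 21) = -47/15 ≈ -3.1333)
L(-22)*c = (44/9)*(-47/15) = -2068/135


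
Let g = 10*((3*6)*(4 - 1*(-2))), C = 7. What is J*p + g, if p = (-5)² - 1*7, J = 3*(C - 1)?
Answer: 1404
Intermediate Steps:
J = 18 (J = 3*(7 - 1) = 3*6 = 18)
g = 1080 (g = 10*(18*(4 + 2)) = 10*(18*6) = 10*108 = 1080)
p = 18 (p = 25 - 7 = 18)
J*p + g = 18*18 + 1080 = 324 + 1080 = 1404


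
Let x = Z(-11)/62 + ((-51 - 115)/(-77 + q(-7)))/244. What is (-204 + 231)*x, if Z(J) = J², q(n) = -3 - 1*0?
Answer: 16012431/302560 ≈ 52.923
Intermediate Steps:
q(n) = -3 (q(n) = -3 + 0 = -3)
x = 593053/302560 (x = (-11)²/62 + ((-51 - 115)/(-77 - 3))/244 = 121*(1/62) - 166/(-80)*(1/244) = 121/62 - 166*(-1/80)*(1/244) = 121/62 + (83/40)*(1/244) = 121/62 + 83/9760 = 593053/302560 ≈ 1.9601)
(-204 + 231)*x = (-204 + 231)*(593053/302560) = 27*(593053/302560) = 16012431/302560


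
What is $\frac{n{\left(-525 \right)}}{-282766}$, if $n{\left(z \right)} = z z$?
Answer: $- \frac{275625}{282766} \approx -0.97475$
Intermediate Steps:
$n{\left(z \right)} = z^{2}$
$\frac{n{\left(-525 \right)}}{-282766} = \frac{\left(-525\right)^{2}}{-282766} = 275625 \left(- \frac{1}{282766}\right) = - \frac{275625}{282766}$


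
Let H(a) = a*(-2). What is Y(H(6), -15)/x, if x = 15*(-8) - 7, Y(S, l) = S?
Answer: 12/127 ≈ 0.094488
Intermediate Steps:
H(a) = -2*a
x = -127 (x = -120 - 7 = -127)
Y(H(6), -15)/x = -2*6/(-127) = -12*(-1/127) = 12/127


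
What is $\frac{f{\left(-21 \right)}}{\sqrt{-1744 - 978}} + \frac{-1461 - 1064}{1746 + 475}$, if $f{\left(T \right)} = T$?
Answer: $- \frac{2525}{2221} + \frac{21 i \sqrt{2722}}{2722} \approx -1.1369 + 0.40251 i$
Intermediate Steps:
$\frac{f{\left(-21 \right)}}{\sqrt{-1744 - 978}} + \frac{-1461 - 1064}{1746 + 475} = - \frac{21}{\sqrt{-1744 - 978}} + \frac{-1461 - 1064}{1746 + 475} = - \frac{21}{\sqrt{-2722}} + \frac{-1461 - 1064}{2221} = - \frac{21}{i \sqrt{2722}} - \frac{2525}{2221} = - 21 \left(- \frac{i \sqrt{2722}}{2722}\right) - \frac{2525}{2221} = \frac{21 i \sqrt{2722}}{2722} - \frac{2525}{2221} = - \frac{2525}{2221} + \frac{21 i \sqrt{2722}}{2722}$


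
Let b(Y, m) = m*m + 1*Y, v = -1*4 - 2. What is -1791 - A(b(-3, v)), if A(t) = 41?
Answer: -1832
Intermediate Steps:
v = -6 (v = -4 - 2 = -6)
b(Y, m) = Y + m² (b(Y, m) = m² + Y = Y + m²)
-1791 - A(b(-3, v)) = -1791 - 1*41 = -1791 - 41 = -1832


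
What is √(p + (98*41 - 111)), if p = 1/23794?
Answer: √2211965405246/23794 ≈ 62.506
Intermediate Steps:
p = 1/23794 ≈ 4.2027e-5
√(p + (98*41 - 111)) = √(1/23794 + (98*41 - 111)) = √(1/23794 + (4018 - 111)) = √(1/23794 + 3907) = √(92963159/23794) = √2211965405246/23794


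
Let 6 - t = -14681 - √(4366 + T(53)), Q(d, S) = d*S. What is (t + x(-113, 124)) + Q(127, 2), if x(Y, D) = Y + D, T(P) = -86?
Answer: 14952 + 2*√1070 ≈ 15017.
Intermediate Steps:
Q(d, S) = S*d
x(Y, D) = D + Y
t = 14687 + 2*√1070 (t = 6 - (-14681 - √(4366 - 86)) = 6 - (-14681 - √4280) = 6 - (-14681 - 2*√1070) = 6 + (14681 + 2*√1070) = 14687 + 2*√1070 ≈ 14752.)
(t + x(-113, 124)) + Q(127, 2) = ((14687 + 2*√1070) + (124 - 113)) + 2*127 = ((14687 + 2*√1070) + 11) + 254 = (14698 + 2*√1070) + 254 = 14952 + 2*√1070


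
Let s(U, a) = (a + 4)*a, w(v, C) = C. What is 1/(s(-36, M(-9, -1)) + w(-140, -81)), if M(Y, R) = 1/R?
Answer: -1/84 ≈ -0.011905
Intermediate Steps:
s(U, a) = a*(4 + a) (s(U, a) = (4 + a)*a = a*(4 + a))
1/(s(-36, M(-9, -1)) + w(-140, -81)) = 1/((4 + 1/(-1))/(-1) - 81) = 1/(-(4 - 1) - 81) = 1/(-1*3 - 81) = 1/(-3 - 81) = 1/(-84) = -1/84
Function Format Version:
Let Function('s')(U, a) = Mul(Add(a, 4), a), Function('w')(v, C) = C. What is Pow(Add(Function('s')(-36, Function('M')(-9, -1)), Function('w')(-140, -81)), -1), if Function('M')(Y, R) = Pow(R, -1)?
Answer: Rational(-1, 84) ≈ -0.011905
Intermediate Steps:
Function('s')(U, a) = Mul(a, Add(4, a)) (Function('s')(U, a) = Mul(Add(4, a), a) = Mul(a, Add(4, a)))
Pow(Add(Function('s')(-36, Function('M')(-9, -1)), Function('w')(-140, -81)), -1) = Pow(Add(Mul(Pow(-1, -1), Add(4, Pow(-1, -1))), -81), -1) = Pow(Add(Mul(-1, Add(4, -1)), -81), -1) = Pow(Add(Mul(-1, 3), -81), -1) = Pow(Add(-3, -81), -1) = Pow(-84, -1) = Rational(-1, 84)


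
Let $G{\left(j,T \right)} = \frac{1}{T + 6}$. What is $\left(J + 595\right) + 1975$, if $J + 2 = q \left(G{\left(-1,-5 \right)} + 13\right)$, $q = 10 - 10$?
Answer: $2568$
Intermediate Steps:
$G{\left(j,T \right)} = \frac{1}{6 + T}$
$q = 0$
$J = -2$ ($J = -2 + 0 \left(\frac{1}{6 - 5} + 13\right) = -2 + 0 \left(1^{-1} + 13\right) = -2 + 0 \left(1 + 13\right) = -2 + 0 \cdot 14 = -2 + 0 = -2$)
$\left(J + 595\right) + 1975 = \left(-2 + 595\right) + 1975 = 593 + 1975 = 2568$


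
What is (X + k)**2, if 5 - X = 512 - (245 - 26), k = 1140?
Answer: 725904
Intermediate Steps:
X = -288 (X = 5 - (512 - (245 - 26)) = 5 - (512 - 1*219) = 5 - (512 - 219) = 5 - 1*293 = 5 - 293 = -288)
(X + k)**2 = (-288 + 1140)**2 = 852**2 = 725904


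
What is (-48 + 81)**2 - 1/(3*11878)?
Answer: 38805425/35634 ≈ 1089.0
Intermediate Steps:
(-48 + 81)**2 - 1/(3*11878) = 33**2 - 1/35634 = 1089 - 1*1/35634 = 1089 - 1/35634 = 38805425/35634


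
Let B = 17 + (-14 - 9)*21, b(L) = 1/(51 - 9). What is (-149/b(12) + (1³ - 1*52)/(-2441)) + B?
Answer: -16413233/2441 ≈ -6724.0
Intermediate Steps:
b(L) = 1/42
B = -466 (B = 17 - 23*21 = 17 - 483 = -466)
(-149/b(12) + (1³ - 1*52)/(-2441)) + B = (-149/1/42 + (1³ - 1*52)/(-2441)) - 466 = (-149*42 + (1 - 52)*(-1/2441)) - 466 = (-6258 - 51*(-1/2441)) - 466 = (-6258 + 51/2441) - 466 = -15275727/2441 - 466 = -16413233/2441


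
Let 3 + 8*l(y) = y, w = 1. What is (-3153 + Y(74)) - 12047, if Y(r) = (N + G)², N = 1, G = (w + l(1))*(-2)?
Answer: -60799/4 ≈ -15200.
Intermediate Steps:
l(y) = -3/8 + y/8
G = -3/2 (G = (1 + (-3/8 + (⅛)*1))*(-2) = (1 + (-3/8 + ⅛))*(-2) = (1 - ¼)*(-2) = (¾)*(-2) = -3/2 ≈ -1.5000)
Y(r) = ¼ (Y(r) = (1 - 3/2)² = (-½)² = ¼)
(-3153 + Y(74)) - 12047 = (-3153 + ¼) - 12047 = -12611/4 - 12047 = -60799/4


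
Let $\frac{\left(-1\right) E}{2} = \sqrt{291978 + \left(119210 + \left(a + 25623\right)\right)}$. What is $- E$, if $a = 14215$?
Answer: $6 \sqrt{50114} \approx 1343.2$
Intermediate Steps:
$E = - 6 \sqrt{50114}$ ($E = - 2 \sqrt{291978 + \left(119210 + \left(14215 + 25623\right)\right)} = - 2 \sqrt{291978 + \left(119210 + 39838\right)} = - 2 \sqrt{291978 + 159048} = - 2 \sqrt{451026} = - 2 \cdot 3 \sqrt{50114} = - 6 \sqrt{50114} \approx -1343.2$)
$- E = - \left(-6\right) \sqrt{50114} = 6 \sqrt{50114}$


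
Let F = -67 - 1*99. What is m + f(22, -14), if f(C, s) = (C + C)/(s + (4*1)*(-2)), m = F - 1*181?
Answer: -349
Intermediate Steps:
F = -166 (F = -67 - 99 = -166)
m = -347 (m = -166 - 1*181 = -166 - 181 = -347)
f(C, s) = 2*C/(-8 + s) (f(C, s) = (2*C)/(s + 4*(-2)) = (2*C)/(s - 8) = (2*C)/(-8 + s) = 2*C/(-8 + s))
m + f(22, -14) = -347 + 2*22/(-8 - 14) = -347 + 2*22/(-22) = -347 + 2*22*(-1/22) = -347 - 2 = -349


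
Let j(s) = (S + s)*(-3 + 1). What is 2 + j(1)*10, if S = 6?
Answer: -138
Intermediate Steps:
j(s) = -12 - 2*s (j(s) = (6 + s)*(-3 + 1) = (6 + s)*(-2) = -12 - 2*s)
2 + j(1)*10 = 2 + (-12 - 2*1)*10 = 2 + (-12 - 2)*10 = 2 - 14*10 = 2 - 140 = -138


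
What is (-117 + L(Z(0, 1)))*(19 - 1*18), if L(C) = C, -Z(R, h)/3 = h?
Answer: -120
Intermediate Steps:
Z(R, h) = -3*h
(-117 + L(Z(0, 1)))*(19 - 1*18) = (-117 - 3*1)*(19 - 1*18) = (-117 - 3)*(19 - 18) = -120*1 = -120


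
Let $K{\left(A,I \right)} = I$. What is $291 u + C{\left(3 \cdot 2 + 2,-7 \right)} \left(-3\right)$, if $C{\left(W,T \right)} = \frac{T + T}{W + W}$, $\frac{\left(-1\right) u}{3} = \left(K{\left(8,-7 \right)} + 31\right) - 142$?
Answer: $\frac{824133}{8} \approx 1.0302 \cdot 10^{5}$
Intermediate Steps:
$u = 354$ ($u = - 3 \left(\left(-7 + 31\right) - 142\right) = - 3 \left(24 - 142\right) = \left(-3\right) \left(-118\right) = 354$)
$C{\left(W,T \right)} = \frac{T}{W}$ ($C{\left(W,T \right)} = \frac{2 T}{2 W} = 2 T \frac{1}{2 W} = \frac{T}{W}$)
$291 u + C{\left(3 \cdot 2 + 2,-7 \right)} \left(-3\right) = 291 \cdot 354 + - \frac{7}{3 \cdot 2 + 2} \left(-3\right) = 103014 + - \frac{7}{6 + 2} \left(-3\right) = 103014 + - \frac{7}{8} \left(-3\right) = 103014 + \left(-7\right) \frac{1}{8} \left(-3\right) = 103014 - - \frac{21}{8} = 103014 + \frac{21}{8} = \frac{824133}{8}$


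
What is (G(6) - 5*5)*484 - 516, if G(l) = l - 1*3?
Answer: -11164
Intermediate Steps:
G(l) = -3 + l (G(l) = l - 3 = -3 + l)
(G(6) - 5*5)*484 - 516 = ((-3 + 6) - 5*5)*484 - 516 = (3 - 25)*484 - 516 = -22*484 - 516 = -10648 - 516 = -11164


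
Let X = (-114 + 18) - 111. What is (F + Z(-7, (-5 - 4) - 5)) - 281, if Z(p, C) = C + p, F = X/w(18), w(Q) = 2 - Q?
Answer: -4625/16 ≈ -289.06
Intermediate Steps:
X = -207 (X = -96 - 111 = -207)
F = 207/16 (F = -207/(2 - 1*18) = -207/(2 - 18) = -207/(-16) = -207*(-1/16) = 207/16 ≈ 12.938)
(F + Z(-7, (-5 - 4) - 5)) - 281 = (207/16 + (((-5 - 4) - 5) - 7)) - 281 = (207/16 + ((-9 - 5) - 7)) - 281 = (207/16 + (-14 - 7)) - 281 = (207/16 - 21) - 281 = -129/16 - 281 = -4625/16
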